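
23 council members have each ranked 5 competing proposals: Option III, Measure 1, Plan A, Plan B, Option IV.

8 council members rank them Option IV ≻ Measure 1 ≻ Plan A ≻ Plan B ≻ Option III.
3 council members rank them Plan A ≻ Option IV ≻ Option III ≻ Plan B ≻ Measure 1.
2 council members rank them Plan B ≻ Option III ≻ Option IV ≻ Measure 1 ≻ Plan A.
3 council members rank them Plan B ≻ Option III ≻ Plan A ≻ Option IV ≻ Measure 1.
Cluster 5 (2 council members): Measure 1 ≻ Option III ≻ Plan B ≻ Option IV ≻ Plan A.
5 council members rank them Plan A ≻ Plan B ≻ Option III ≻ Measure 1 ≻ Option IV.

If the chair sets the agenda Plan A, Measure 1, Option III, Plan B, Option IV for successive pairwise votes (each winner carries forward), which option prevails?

Round 1: Plan A vs Measure 1 — 11–12, Measure 1 advances.
Round 2: Measure 1 vs Option III — 10–13, Option III advances.
Round 3: Option III vs Plan B — 5–18, Plan B advances.
Round 4: Plan B vs Option IV — 12–11, Plan B advances.
The agenda winner is Plan B.

Plan B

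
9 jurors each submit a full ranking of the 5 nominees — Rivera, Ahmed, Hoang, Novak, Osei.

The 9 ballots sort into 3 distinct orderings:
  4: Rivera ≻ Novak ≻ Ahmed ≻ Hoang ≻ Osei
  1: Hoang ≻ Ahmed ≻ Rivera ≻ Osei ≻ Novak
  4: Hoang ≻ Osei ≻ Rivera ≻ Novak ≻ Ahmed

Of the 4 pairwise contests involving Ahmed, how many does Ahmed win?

1

Ahmed against each rival (9 jurors):
Ahmed vs Rivera: Rivera, 8–1.
Ahmed vs Hoang: Ahmed is ranked higher on 4 ballots, Hoang on 5. Hoang wins 5–4.
Ahmed vs Novak: Ahmed is ranked higher on 1 ballot, Novak on 8. Novak wins 8–1.
Ahmed vs Osei: Ahmed wins 5–4.
Ahmed beats Osei; loses to Rivera, Hoang, Novak — 1 pairwise win.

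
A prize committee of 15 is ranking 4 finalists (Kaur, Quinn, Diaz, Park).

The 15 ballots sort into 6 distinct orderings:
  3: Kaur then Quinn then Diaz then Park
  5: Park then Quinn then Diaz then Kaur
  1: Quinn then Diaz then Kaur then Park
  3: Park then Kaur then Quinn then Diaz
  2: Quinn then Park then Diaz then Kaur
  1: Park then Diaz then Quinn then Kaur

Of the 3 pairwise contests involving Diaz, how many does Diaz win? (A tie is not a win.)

1

Diaz against each rival (15 jurors):
Diaz vs Kaur: Diaz is ranked higher on 5+1+2+1 = 9 ballots, Kaur on 6. Diaz wins 9–6.
Diaz vs Quinn: 1 for Diaz, 14 for Quinn — Quinn by 14–1.
Diaz vs Park: 4 to 11, Park.
Diaz beats Kaur; loses to Quinn, Park — 1 pairwise win.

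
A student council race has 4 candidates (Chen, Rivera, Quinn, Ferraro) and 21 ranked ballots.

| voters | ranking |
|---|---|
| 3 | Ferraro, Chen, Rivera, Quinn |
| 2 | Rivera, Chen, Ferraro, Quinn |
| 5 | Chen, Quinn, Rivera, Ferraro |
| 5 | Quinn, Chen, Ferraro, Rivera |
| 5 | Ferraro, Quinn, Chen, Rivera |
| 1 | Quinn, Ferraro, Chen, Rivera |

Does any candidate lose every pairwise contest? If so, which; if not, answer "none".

Pairwise majorities:
Chen vs Rivera: Chen, 19–2.
Chen vs Quinn: 3+2+5 = 10 for Chen, 11 for Quinn — Quinn by 11–10.
Chen vs Ferraro: Chen wins 12–9.
Rivera vs Quinn: Quinn wins 16–5.
Rivera vs Ferraro: Ferraro wins 14–7.
Quinn vs Ferraro: Quinn preferred on 5+5+1 = 11 ballots; Quinn wins 11–10.
Only Rivera has no wins; Rivera is the Condorcet loser.

Rivera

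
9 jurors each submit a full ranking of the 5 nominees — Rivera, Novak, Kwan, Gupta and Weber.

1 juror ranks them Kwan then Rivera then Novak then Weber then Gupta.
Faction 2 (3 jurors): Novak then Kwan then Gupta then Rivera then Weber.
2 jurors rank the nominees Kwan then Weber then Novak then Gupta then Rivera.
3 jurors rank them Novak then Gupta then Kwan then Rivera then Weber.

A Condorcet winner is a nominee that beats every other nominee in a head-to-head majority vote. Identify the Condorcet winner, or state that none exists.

Check each pair by majority over 9 ballots:
Rivera vs Novak: Novak wins 8–1.
Rivera–Kwan: Kwan 9–0.
Rivera–Gupta: Gupta 8–1.
Rivera vs Weber: Rivera, 7–2.
Novak–Kwan: Novak 6–3.
Novak vs Gupta: Novak wins 9–0.
Novak–Weber: Novak 7–2.
Kwan vs Gupta: Kwan wins 6–3.
Kwan vs Weber: Kwan wins 9–0.
Gupta vs Weber: Gupta, 6–3.
Novak wins every pairwise contest, so Novak is the Condorcet winner.

Novak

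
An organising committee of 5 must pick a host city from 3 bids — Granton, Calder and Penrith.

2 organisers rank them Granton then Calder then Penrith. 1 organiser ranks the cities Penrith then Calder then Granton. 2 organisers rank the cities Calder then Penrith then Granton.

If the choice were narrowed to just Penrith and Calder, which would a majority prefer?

Calder

Ballots ranking Penrith above Calder: 1.
Ballots ranking Calder above Penrith: 5 − 1 = 4.
Calder wins the head-to-head 4–1.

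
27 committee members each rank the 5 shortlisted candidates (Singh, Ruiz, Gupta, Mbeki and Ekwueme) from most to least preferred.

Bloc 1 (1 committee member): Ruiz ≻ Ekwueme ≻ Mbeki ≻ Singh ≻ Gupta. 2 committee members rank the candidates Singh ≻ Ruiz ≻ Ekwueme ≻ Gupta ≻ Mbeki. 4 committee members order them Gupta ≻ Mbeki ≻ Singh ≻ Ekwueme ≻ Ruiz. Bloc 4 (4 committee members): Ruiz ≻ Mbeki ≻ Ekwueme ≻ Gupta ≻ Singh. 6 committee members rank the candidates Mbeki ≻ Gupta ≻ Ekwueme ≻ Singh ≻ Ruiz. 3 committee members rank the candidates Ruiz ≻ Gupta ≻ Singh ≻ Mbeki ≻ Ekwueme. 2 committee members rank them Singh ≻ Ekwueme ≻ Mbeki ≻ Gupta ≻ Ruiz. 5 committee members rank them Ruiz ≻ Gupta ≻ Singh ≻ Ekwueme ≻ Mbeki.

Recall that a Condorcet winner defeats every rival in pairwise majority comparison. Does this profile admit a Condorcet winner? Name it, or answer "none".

Pairwise majorities:
Singh vs Ruiz: Singh preferred on 2+4+6+2 = 14 ballots; Singh wins 14–13.
Singh vs Gupta: Singh is ranked higher on 1+2+2 = 5 ballots, Gupta on 22. Gupta wins 22–5.
Singh vs Mbeki: Singh is ranked higher on 2+3+2+5 = 12 ballots, Mbeki on 15. Mbeki wins 15–12.
Singh vs Ekwueme: Singh is ranked higher on 2+4+3+2+5 = 16 ballots, Ekwueme on 11. Singh wins 16–11.
Ruiz vs Gupta: Ruiz preferred on 1+2+4+3+5 = 15 ballots; Ruiz wins 15–12.
Ruiz vs Mbeki: 15 to 12, Ruiz.
Ruiz vs Ekwueme: Ruiz is ranked higher on 1+2+4+3+5 = 15 ballots, Ekwueme on 12. Ruiz wins 15–12.
Gupta vs Mbeki: 14 to 13, Gupta.
Gupta vs Ekwueme: Gupta is ranked higher on 4+6+3+5 = 18 ballots, Ekwueme on 9. Gupta wins 18–9.
Mbeki vs Ekwueme: 4+4+6+3 = 17 for Mbeki, 10 for Ekwueme — Mbeki by 17–10.
Every candidate loses at least once (Singh loses to Gupta; Ruiz loses to Singh; Gupta loses to Ruiz; Mbeki loses to Ruiz; Ekwueme loses to Singh). The majority relation contains the cycle Singh beats Ruiz beats Gupta beats Singh, so there is no Condorcet winner.

none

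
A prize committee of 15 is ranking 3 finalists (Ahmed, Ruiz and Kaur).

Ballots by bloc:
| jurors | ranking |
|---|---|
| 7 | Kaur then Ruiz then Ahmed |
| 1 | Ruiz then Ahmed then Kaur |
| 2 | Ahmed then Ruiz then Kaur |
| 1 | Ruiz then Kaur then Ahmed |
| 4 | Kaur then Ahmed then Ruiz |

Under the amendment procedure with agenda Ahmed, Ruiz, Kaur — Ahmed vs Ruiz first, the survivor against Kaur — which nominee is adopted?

Kaur

Round 1: Ahmed vs Ruiz — 6–9, Ruiz advances.
Round 2: Ruiz vs Kaur — 4–11, Kaur advances.
The agenda winner is Kaur.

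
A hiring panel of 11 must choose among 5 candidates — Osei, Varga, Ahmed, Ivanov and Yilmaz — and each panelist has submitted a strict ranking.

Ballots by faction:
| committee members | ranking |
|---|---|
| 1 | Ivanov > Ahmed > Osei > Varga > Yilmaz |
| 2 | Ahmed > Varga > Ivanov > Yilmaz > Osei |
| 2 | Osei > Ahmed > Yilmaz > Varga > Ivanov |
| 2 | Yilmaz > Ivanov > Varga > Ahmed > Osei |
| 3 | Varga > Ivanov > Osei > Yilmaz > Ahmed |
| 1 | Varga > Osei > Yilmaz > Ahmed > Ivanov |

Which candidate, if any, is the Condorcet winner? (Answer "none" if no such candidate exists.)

Head-to-head results (11 committee members):
Osei vs Varga: Varga wins 8–3.
Osei–Ahmed: Osei 6–5.
Osei vs Ivanov: Ivanov, 8–3.
Osei vs Yilmaz: Osei wins 7–4.
Varga–Ahmed: Varga 6–5.
Varga vs Ivanov: Varga, 8–3.
Varga vs Yilmaz: Varga wins 7–4.
Ahmed–Ivanov: Ivanov 6–5.
Ahmed vs Yilmaz: Yilmaz, 6–5.
Ivanov vs Yilmaz: Ivanov wins 6–5.
Only Varga has no losses; Varga is the Condorcet winner.

Varga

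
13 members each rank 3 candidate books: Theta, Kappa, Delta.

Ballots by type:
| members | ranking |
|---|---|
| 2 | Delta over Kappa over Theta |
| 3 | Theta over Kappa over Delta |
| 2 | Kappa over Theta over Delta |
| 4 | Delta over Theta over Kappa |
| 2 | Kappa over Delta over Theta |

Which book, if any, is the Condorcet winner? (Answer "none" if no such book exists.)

none

Head-to-head results (13 members):
Theta vs Kappa: Theta preferred on 3+4 = 7 ballots; Theta wins 7–6.
Theta vs Delta: 3+2 = 5 for Theta, 8 for Delta — Delta by 8–5.
Kappa vs Delta: 7 to 6, Kappa.
Each book drops at least one matchup (Theta loses to Delta; Kappa loses to Theta; Delta loses to Kappa); the cycle Theta > Kappa > Delta > Theta rules out a Condorcet winner.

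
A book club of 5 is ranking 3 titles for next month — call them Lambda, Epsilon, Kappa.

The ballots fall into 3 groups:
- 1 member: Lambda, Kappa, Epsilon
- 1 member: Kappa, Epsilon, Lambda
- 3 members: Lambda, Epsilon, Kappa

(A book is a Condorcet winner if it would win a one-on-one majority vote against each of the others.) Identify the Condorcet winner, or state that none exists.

Lambda

Head-to-head results (5 members):
Lambda vs Epsilon: Lambda is ranked higher on 1+3 = 4 ballots, Epsilon on 1. Lambda wins 4–1.
Lambda vs Kappa: 4 to 1, Lambda.
Epsilon vs Kappa: Epsilon is ranked higher on 3 ballots, Kappa on 2. Epsilon wins 3–2.
Lambda wins every pairwise contest, so Lambda is the Condorcet winner.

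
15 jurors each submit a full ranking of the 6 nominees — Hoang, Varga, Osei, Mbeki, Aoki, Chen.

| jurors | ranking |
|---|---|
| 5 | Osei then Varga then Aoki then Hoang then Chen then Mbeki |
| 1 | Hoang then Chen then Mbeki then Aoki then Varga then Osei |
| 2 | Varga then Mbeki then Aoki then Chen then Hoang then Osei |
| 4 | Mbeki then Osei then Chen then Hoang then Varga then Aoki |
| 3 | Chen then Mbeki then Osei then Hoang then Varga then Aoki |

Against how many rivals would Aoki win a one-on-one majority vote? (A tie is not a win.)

0

Aoki against each rival (15 jurors):
Aoki vs Hoang: Aoki is ranked higher on 5+2 = 7 ballots, Hoang on 8. Hoang wins 8–7.
Aoki vs Varga: Varga wins 14–1.
Aoki–Osei: Osei 12–3.
Aoki–Mbeki: Mbeki 10–5.
Aoki–Chen: Chen 8–7.
Aoki beats no one; loses to Hoang, Varga, Osei, Mbeki, Chen — 0 pairwise wins.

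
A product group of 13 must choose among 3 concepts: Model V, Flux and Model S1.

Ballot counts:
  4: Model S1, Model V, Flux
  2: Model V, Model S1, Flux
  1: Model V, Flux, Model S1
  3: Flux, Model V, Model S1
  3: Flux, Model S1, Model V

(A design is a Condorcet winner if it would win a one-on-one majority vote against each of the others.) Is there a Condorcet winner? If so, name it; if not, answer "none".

Head-to-head results (13 engineers):
Model V vs Flux: 7 to 6, Model V.
Model V–Model S1: Model S1 7–6.
Flux vs Model S1: 7 to 6, Flux.
No design is unbeaten: Model V loses to Model S1; Flux loses to Model V; Model S1 loses to Flux. In particular Model V > Flux > Model S1 > Model V is a majority cycle — no Condorcet winner exists.

none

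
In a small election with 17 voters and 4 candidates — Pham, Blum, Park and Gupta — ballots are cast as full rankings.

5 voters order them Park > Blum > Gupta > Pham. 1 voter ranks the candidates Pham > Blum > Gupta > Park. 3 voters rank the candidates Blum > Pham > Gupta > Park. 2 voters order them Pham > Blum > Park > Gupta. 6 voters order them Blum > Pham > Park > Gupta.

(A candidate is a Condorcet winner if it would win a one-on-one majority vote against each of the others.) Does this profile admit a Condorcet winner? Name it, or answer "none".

Check each pair by majority over 17 ballots:
Pham vs Blum: Blum wins 14–3.
Pham–Park: Pham 12–5.
Pham–Gupta: Pham 12–5.
Blum vs Park: Blum, 12–5.
Blum–Gupta: Blum 17–0.
Park vs Gupta: Park wins 13–4.
Blum wins every pairwise contest, so Blum is the Condorcet winner.

Blum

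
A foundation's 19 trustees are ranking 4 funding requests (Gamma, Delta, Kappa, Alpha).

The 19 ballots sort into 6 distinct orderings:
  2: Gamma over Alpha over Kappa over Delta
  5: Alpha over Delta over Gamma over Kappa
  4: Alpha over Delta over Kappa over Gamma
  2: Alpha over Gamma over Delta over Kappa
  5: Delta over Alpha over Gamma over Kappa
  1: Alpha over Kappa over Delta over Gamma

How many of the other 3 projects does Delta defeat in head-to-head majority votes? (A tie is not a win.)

2

Delta against each rival (19 reviewers):
Delta vs Gamma: Delta, 15–4.
Delta vs Kappa: Delta, 16–3.
Delta vs Alpha: 5 for Delta, 14 for Alpha — Alpha by 14–5.
Delta beats Gamma, Kappa; loses to Alpha — 2 pairwise wins.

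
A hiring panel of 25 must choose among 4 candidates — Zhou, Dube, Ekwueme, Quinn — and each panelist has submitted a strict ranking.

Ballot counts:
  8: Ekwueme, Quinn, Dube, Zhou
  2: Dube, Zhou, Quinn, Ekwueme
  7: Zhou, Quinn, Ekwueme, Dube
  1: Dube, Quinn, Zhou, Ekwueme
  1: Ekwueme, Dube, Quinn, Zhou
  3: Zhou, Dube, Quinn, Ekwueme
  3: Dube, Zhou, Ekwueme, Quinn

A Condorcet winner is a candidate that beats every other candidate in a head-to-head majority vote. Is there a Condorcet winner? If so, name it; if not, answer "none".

Check each pair by majority over 25 ballots:
Zhou vs Dube: Dube, 15–10.
Zhou vs Ekwueme: Zhou wins 16–9.
Zhou vs Quinn: Zhou wins 15–10.
Dube vs Ekwueme: Ekwueme, 16–9.
Dube–Quinn: Quinn 15–10.
Ekwueme–Quinn: Quinn 13–12.
No candidate is unbeaten: Zhou loses to Dube; Dube loses to Ekwueme; Ekwueme loses to Zhou; Quinn loses to Zhou. In particular Zhou beats Ekwueme beats Dube beats Zhou is a majority cycle — no Condorcet winner exists.

none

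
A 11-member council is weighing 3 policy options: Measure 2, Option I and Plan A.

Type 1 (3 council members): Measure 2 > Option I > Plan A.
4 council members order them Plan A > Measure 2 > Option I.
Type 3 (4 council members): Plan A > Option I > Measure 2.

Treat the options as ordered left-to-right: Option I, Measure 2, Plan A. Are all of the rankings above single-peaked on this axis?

Axis positions: Option I=1, Measure 2=2, Plan A=3.
Type 1 (peak Measure 2 at position 2): ranking walks positions 2-1-3, expanding outward from the peak — single-peaked.
Type 2 (peak Plan A at position 3): ranking walks positions 3-2-1, expanding outward from the peak — single-peaked.
Type 3: ranking walks positions 3-1-2; Option I is ranked above Measure 2 even though Measure 2 lies between Option I and the peak Plan A on the axis — preferences dip and rise again. Not single-peaked.
Type 3 violates single-peakedness, so the profile is not single-peaked on this axis.

no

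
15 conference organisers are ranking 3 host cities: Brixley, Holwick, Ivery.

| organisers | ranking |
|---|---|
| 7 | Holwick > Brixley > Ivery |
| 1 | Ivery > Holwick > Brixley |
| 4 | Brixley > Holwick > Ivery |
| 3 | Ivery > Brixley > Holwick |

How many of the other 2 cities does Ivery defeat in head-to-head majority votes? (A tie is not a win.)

Ivery against each rival (15 organisers):
Ivery vs Brixley: Brixley, 11–4.
Ivery vs Holwick: Holwick wins 11–4.
Ivery beats no one; loses to Brixley, Holwick — 0 pairwise wins.

0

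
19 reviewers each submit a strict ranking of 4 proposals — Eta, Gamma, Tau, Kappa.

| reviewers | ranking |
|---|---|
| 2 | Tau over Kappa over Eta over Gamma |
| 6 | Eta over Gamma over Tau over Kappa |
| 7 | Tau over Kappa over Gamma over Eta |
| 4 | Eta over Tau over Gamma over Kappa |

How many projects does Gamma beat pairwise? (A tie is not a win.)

1

Gamma against each rival (19 reviewers):
Gamma vs Eta: 7 to 12, Eta.
Gamma vs Tau: 6 for Gamma, 13 for Tau — Tau by 13–6.
Gamma vs Kappa: 6+4 = 10 for Gamma, 9 for Kappa — Gamma by 10–9.
Gamma beats Kappa; loses to Eta, Tau — 1 pairwise win.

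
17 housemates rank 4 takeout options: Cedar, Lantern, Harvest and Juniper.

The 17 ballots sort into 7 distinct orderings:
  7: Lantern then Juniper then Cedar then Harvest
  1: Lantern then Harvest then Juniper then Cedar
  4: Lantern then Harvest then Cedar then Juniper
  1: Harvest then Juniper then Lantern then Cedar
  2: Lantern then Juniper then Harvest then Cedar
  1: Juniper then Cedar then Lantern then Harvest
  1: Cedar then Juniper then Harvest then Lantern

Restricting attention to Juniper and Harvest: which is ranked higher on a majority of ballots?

Ballots ranking Juniper above Harvest: 7 + 2 + 1 + 1 = 11.
Ballots ranking Harvest above Juniper: 17 − 11 = 6.
Juniper wins the head-to-head 11–6.

Juniper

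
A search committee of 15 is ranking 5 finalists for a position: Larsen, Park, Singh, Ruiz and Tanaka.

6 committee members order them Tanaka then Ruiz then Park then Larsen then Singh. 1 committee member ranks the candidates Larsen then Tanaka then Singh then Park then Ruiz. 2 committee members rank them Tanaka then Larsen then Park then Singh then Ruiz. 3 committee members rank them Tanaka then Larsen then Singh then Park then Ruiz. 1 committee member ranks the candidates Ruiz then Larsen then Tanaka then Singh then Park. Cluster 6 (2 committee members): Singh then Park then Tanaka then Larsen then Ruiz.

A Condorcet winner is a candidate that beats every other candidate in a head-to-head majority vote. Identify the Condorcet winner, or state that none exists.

Check each pair by majority over 15 ballots:
Larsen vs Park: Larsen preferred on 1+2+3+1 = 7 ballots; Park wins 8–7.
Larsen vs Singh: Larsen, 13–2.
Larsen vs Ruiz: Larsen, 8–7.
Larsen vs Tanaka: Tanaka wins 13–2.
Park vs Singh: Park wins 8–7.
Park vs Ruiz: Park preferred on 1+2+3+2 = 8 ballots; Park wins 8–7.
Park vs Tanaka: 2 for Park, 13 for Tanaka — Tanaka by 13–2.
Singh vs Ruiz: 1+2+3+2 = 8 for Singh, 7 for Ruiz — Singh by 8–7.
Singh vs Tanaka: Tanaka wins 13–2.
Ruiz vs Tanaka: 1 for Ruiz, 14 for Tanaka — Tanaka by 14–1.
Only Tanaka has no losses; Tanaka is the Condorcet winner.

Tanaka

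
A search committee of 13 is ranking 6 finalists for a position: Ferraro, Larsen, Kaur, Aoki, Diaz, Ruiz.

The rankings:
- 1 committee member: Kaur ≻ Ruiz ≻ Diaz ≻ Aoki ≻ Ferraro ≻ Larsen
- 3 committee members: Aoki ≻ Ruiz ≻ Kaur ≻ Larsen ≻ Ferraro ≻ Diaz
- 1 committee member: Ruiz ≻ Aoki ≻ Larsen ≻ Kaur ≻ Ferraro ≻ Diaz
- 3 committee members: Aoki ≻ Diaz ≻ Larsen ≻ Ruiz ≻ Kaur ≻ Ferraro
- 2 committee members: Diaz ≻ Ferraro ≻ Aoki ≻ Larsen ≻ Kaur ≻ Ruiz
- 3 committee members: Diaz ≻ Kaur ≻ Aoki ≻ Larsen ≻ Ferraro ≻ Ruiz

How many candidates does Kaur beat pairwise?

Kaur against each rival (13 committee members):
Kaur–Ferraro: Kaur 11–2.
Kaur vs Larsen: Kaur, 7–6.
Kaur vs Aoki: Aoki, 9–4.
Kaur vs Diaz: 1+3+1 = 5 for Kaur, 8 for Diaz — Diaz by 8–5.
Kaur vs Ruiz: Ruiz, 7–6.
Kaur beats Ferraro, Larsen; loses to Aoki, Diaz, Ruiz — 2 pairwise wins.

2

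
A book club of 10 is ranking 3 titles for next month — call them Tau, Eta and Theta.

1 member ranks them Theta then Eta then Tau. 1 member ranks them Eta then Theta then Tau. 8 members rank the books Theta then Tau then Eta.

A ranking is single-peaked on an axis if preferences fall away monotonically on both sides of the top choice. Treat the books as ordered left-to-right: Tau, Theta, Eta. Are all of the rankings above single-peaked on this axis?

yes

Axis positions: Tau=1, Theta=2, Eta=3.
Group 1 (peak Theta at position 2): ranking walks positions 2-3-1, expanding outward from the peak — single-peaked.
Group 2 (peak Eta at position 3): ranking walks positions 3-2-1, expanding outward from the peak — single-peaked.
Group 3 (peak Theta at position 2): ranking walks positions 2-1-3, expanding outward from the peak — single-peaked.
Every ranking is single-peaked on this axis.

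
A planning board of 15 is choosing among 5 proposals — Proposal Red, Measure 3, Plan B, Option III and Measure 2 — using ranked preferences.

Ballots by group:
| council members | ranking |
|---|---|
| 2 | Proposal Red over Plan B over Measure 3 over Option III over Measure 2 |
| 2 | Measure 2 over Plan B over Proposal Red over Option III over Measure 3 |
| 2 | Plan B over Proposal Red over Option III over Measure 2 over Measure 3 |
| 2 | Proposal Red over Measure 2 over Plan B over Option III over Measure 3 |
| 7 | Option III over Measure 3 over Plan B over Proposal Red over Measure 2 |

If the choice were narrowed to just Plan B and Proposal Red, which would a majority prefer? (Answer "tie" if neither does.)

Plan B

Ballots ranking Plan B above Proposal Red: 2 + 2 + 7 = 11.
Ballots ranking Proposal Red above Plan B: 15 − 11 = 4.
Plan B wins the head-to-head 11–4.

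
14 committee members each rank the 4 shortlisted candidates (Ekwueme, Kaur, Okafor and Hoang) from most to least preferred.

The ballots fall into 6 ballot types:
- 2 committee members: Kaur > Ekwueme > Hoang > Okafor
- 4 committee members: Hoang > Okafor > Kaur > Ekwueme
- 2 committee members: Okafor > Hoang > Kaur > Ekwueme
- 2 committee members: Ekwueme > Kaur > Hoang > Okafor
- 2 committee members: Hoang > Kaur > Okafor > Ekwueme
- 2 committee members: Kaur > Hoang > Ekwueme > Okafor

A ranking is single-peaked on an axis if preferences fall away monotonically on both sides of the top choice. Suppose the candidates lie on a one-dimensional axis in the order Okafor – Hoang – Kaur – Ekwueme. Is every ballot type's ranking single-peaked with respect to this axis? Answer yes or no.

yes

Axis positions: Okafor=1, Hoang=2, Kaur=3, Ekwueme=4.
Ballot type 1 (peak Kaur at position 3): ranking walks positions 3-4-2-1, expanding outward from the peak — single-peaked.
Ballot type 2 (peak Hoang at position 2): ranking walks positions 2-1-3-4, expanding outward from the peak — single-peaked.
Ballot type 3 (peak Okafor at position 1): ranking walks positions 1-2-3-4, expanding outward from the peak — single-peaked.
Ballot type 4 (peak Ekwueme at position 4): ranking walks positions 4-3-2-1, expanding outward from the peak — single-peaked.
Ballot type 5 (peak Hoang at position 2): ranking walks positions 2-3-1-4, expanding outward from the peak — single-peaked.
Ballot type 6 (peak Kaur at position 3): ranking walks positions 3-2-4-1, expanding outward from the peak — single-peaked.
Every ranking is single-peaked on this axis.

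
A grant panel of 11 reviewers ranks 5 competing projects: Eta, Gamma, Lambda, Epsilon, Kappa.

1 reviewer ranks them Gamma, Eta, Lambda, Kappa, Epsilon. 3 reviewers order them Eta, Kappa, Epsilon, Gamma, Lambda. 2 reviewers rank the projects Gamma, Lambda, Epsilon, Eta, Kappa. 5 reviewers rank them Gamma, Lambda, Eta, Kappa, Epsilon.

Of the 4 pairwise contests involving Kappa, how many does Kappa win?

1

Kappa against each rival (11 reviewers):
Kappa vs Eta: Kappa is ranked higher on 0 ballots, Eta on 11. Eta wins 11–0.
Kappa vs Gamma: Gamma, 8–3.
Kappa vs Lambda: Lambda wins 8–3.
Kappa vs Epsilon: Kappa is ranked higher on 1+3+5 = 9 ballots, Epsilon on 2. Kappa wins 9–2.
Kappa beats Epsilon; loses to Eta, Gamma, Lambda — 1 pairwise win.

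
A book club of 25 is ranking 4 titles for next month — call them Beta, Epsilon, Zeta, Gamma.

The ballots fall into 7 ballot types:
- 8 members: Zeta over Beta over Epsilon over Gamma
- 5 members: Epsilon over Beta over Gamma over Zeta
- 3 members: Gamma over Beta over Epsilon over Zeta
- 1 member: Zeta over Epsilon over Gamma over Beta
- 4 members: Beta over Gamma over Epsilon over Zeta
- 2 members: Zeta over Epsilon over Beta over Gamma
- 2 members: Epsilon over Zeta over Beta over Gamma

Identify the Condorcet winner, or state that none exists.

Head-to-head results (25 members):
Beta vs Epsilon: 15 to 10, Beta.
Beta vs Zeta: Beta preferred on 5+3+4 = 12 ballots; Zeta wins 13–12.
Beta vs Gamma: Beta is ranked higher on 8+5+4+2+2 = 21 ballots, Gamma on 4. Beta wins 21–4.
Epsilon vs Zeta: Epsilon is ranked higher on 5+3+4+2 = 14 ballots, Zeta on 11. Epsilon wins 14–11.
Epsilon vs Gamma: 18 to 7, Epsilon.
Zeta vs Gamma: Zeta is ranked higher on 8+1+2+2 = 13 ballots, Gamma on 12. Zeta wins 13–12.
Every book loses at least once (Beta loses to Zeta; Epsilon loses to Beta; Zeta loses to Epsilon; Gamma loses to Beta). The majority relation contains the cycle Beta > Epsilon > Zeta > Beta, so there is no Condorcet winner.

none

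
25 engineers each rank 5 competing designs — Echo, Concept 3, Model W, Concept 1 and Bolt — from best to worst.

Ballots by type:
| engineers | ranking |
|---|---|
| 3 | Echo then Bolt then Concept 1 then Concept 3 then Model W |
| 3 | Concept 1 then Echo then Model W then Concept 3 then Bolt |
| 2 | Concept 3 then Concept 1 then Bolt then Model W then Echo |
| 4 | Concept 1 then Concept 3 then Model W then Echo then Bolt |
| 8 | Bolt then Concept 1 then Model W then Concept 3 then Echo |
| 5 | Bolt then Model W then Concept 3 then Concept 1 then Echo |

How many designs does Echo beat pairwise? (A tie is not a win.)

Echo against each rival (25 engineers):
Echo vs Concept 3: 3+3 = 6 for Echo, 19 for Concept 3 — Concept 3 by 19–6.
Echo vs Model W: Model W wins 19–6.
Echo vs Concept 1: 3 for Echo, 22 for Concept 1 — Concept 1 by 22–3.
Echo vs Bolt: 10 to 15, Bolt.
Echo beats no one; loses to Concept 3, Model W, Concept 1, Bolt — 0 pairwise wins.

0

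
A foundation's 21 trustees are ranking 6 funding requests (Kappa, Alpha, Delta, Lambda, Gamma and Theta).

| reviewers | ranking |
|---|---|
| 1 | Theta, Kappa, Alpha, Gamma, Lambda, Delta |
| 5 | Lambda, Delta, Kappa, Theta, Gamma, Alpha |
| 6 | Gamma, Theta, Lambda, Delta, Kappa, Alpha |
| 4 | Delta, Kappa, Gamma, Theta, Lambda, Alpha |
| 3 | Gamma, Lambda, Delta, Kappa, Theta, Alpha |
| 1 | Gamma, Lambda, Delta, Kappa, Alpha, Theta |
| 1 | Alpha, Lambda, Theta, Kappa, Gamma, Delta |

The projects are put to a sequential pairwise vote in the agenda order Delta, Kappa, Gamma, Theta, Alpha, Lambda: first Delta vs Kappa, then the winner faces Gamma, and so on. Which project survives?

Round 1: Delta vs Kappa — 19–2, Delta advances.
Round 2: Delta vs Gamma — 9–12, Gamma advances.
Round 3: Gamma vs Theta — 14–7, Gamma advances.
Round 4: Gamma vs Alpha — 19–2, Gamma advances.
Round 5: Gamma vs Lambda — 15–6, Gamma advances.
The agenda winner is Gamma.

Gamma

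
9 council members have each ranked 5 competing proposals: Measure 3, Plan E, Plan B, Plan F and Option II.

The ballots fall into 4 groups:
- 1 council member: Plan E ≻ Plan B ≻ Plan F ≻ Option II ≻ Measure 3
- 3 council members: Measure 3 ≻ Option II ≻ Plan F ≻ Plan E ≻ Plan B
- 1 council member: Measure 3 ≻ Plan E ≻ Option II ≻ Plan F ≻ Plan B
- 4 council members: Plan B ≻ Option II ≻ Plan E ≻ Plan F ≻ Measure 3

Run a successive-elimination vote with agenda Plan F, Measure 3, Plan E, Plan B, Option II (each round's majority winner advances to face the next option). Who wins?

Round 1: Plan F vs Measure 3 — 5–4, Plan F advances.
Round 2: Plan F vs Plan E — 3–6, Plan E advances.
Round 3: Plan E vs Plan B — 5–4, Plan E advances.
Round 4: Plan E vs Option II — 2–7, Option II advances.
The agenda winner is Option II.

Option II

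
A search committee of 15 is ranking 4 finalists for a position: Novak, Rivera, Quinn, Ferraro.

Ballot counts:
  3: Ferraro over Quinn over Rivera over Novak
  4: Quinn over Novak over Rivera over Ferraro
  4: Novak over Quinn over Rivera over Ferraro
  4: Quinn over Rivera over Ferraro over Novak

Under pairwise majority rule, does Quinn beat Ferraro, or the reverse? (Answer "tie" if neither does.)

Quinn

Ballots ranking Quinn above Ferraro: 4 + 4 + 4 = 12.
Ballots ranking Ferraro above Quinn: 15 − 12 = 3.
Quinn wins the head-to-head 12–3.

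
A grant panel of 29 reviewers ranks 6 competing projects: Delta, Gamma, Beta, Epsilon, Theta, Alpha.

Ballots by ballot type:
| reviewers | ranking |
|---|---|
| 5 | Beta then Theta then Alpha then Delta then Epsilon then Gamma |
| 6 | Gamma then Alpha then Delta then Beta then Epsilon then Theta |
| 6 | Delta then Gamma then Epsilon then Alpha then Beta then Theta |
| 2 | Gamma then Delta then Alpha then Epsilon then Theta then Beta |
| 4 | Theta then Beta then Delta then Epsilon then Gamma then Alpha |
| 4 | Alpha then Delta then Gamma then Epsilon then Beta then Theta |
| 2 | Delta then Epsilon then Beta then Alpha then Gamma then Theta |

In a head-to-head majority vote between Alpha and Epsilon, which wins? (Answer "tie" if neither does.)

Ballots ranking Alpha above Epsilon: 5 + 6 + 2 + 4 = 17.
Ballots ranking Epsilon above Alpha: 29 − 17 = 12.
Alpha wins the head-to-head 17–12.

Alpha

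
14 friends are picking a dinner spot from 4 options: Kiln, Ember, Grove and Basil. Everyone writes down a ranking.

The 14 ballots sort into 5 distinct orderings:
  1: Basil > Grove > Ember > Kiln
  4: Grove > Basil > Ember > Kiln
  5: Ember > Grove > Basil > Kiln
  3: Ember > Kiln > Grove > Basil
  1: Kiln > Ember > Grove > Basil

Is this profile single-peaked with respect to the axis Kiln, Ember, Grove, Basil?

Axis positions: Kiln=1, Ember=2, Grove=3, Basil=4.
Faction 1 (peak Basil at position 4): ranking walks positions 4-3-2-1, expanding outward from the peak — single-peaked.
Faction 2 (peak Grove at position 3): ranking walks positions 3-4-2-1, expanding outward from the peak — single-peaked.
Faction 3 (peak Ember at position 2): ranking walks positions 2-3-4-1, expanding outward from the peak — single-peaked.
Faction 4 (peak Ember at position 2): ranking walks positions 2-1-3-4, expanding outward from the peak — single-peaked.
Faction 5 (peak Kiln at position 1): ranking walks positions 1-2-3-4, expanding outward from the peak — single-peaked.
Every ranking is single-peaked on this axis.

yes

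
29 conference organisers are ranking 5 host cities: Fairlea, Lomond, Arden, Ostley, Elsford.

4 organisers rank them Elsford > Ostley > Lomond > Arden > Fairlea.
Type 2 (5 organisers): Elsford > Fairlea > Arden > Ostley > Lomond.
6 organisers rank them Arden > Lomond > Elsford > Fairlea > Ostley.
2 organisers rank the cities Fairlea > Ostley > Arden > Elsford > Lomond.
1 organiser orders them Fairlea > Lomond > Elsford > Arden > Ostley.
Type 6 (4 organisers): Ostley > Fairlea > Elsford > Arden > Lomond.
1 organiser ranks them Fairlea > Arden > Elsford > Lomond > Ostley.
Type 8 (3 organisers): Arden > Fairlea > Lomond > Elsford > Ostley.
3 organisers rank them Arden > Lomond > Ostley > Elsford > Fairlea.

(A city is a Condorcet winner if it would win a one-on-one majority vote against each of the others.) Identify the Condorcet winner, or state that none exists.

Pairwise majorities:
Fairlea vs Lomond: 5+2+1+4+1+3 = 16 for Fairlea, 13 for Lomond — Fairlea by 16–13.
Fairlea vs Arden: Fairlea preferred on 5+2+1+4+1 = 13 ballots; Arden wins 16–13.
Fairlea vs Ostley: 18 to 11, Fairlea.
Fairlea vs Elsford: Fairlea is ranked higher on 2+1+4+1+3 = 11 ballots, Elsford on 18. Elsford wins 18–11.
Lomond vs Arden: Arden, 24–5.
Lomond vs Ostley: 6+1+1+3+3 = 14 for Lomond, 15 for Ostley — Ostley by 15–14.
Lomond–Elsford: Elsford 16–13.
Arden vs Ostley: Arden is ranked higher on 5+6+1+1+3+3 = 19 ballots, Ostley on 10. Arden wins 19–10.
Arden vs Elsford: Arden preferred on 6+2+1+3+3 = 15 ballots; Arden wins 15–14.
Ostley vs Elsford: 2+4+3 = 9 for Ostley, 20 for Elsford — Elsford by 20–9.
Only Arden has no losses; Arden is the Condorcet winner.

Arden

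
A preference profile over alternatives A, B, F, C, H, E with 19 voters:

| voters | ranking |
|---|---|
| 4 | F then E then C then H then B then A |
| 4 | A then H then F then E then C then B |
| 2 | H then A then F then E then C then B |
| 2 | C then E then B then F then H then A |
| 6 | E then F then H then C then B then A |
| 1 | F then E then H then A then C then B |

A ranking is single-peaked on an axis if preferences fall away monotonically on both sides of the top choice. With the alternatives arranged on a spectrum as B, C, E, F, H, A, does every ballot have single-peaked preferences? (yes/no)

Axis positions: B=1, C=2, E=3, F=4, H=5, A=6.
Ballot type 1 (peak F at position 4): ranking walks positions 4-3-2-5-1-6, expanding outward from the peak — single-peaked.
Ballot type 2 (peak A at position 6): ranking walks positions 6-5-4-3-2-1, expanding outward from the peak — single-peaked.
Ballot type 3 (peak H at position 5): ranking walks positions 5-6-4-3-2-1, expanding outward from the peak — single-peaked.
Ballot type 4 (peak C at position 2): ranking walks positions 2-3-1-4-5-6, expanding outward from the peak — single-peaked.
Ballot type 5 (peak E at position 3): ranking walks positions 3-4-5-2-1-6, expanding outward from the peak — single-peaked.
Ballot type 6 (peak F at position 4): ranking walks positions 4-3-5-6-2-1, expanding outward from the peak — single-peaked.
Every ranking is single-peaked on this axis.

yes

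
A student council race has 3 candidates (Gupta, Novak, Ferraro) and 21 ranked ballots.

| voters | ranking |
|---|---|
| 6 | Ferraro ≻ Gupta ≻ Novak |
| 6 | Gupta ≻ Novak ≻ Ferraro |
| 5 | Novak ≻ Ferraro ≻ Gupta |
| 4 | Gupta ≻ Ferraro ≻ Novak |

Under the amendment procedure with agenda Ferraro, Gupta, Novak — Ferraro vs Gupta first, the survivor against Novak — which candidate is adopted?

Novak

Round 1: Ferraro vs Gupta — 11–10, Ferraro advances.
Round 2: Ferraro vs Novak — 10–11, Novak advances.
Novak survives the agenda.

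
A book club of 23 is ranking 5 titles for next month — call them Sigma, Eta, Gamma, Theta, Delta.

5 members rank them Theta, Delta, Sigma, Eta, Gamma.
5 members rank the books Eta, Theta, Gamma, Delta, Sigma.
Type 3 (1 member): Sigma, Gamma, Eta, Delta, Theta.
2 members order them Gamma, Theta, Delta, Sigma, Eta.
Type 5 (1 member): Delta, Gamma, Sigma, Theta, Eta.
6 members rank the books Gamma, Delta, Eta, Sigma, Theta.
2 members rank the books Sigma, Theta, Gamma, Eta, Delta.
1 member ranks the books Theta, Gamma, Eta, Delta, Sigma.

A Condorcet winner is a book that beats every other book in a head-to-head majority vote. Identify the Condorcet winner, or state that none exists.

none

Head-to-head results (23 members):
Sigma vs Eta: 5+1+2+1+2 = 11 for Sigma, 12 for Eta — Eta by 12–11.
Sigma–Gamma: Gamma 15–8.
Sigma vs Theta: Theta wins 13–10.
Sigma vs Delta: 3 to 20, Delta.
Eta vs Gamma: Gamma wins 13–10.
Eta–Theta: Eta 12–11.
Eta vs Delta: Delta wins 14–9.
Gamma–Theta: Theta 13–10.
Gamma vs Delta: Gamma, 17–6.
Theta–Delta: Theta 15–8.
No book is unbeaten: Sigma loses to Eta; Eta loses to Gamma; Gamma loses to Theta; Theta loses to Eta; Delta loses to Gamma. In particular Eta → Theta → Gamma → Eta is a majority cycle — no Condorcet winner exists.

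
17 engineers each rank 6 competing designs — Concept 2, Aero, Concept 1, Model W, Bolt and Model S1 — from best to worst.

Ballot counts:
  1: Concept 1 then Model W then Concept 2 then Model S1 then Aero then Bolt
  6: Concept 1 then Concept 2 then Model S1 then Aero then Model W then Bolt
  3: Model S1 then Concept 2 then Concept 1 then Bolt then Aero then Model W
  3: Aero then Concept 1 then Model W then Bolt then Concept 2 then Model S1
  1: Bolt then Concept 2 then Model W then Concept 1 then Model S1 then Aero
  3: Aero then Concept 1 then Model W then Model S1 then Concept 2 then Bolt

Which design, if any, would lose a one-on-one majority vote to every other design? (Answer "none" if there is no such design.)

Bolt

Head-to-head results (17 engineers):
Concept 2–Aero: Concept 2 11–6.
Concept 2 vs Concept 1: Concept 2 preferred on 3+1 = 4 ballots; Concept 1 wins 13–4.
Concept 2 vs Model W: Concept 2 is ranked higher on 6+3+1 = 10 ballots, Model W on 7. Concept 2 wins 10–7.
Concept 2–Bolt: Concept 2 13–4.
Concept 2–Model S1: Concept 2 11–6.
Aero vs Concept 1: Aero is ranked higher on 3+3 = 6 ballots, Concept 1 on 11. Concept 1 wins 11–6.
Aero vs Model W: Aero, 15–2.
Aero vs Bolt: Aero preferred on 1+6+3+3 = 13 ballots; Aero wins 13–4.
Aero vs Model S1: Model S1 wins 11–6.
Concept 1 vs Model W: Concept 1, 16–1.
Concept 1 vs Bolt: Concept 1, 16–1.
Concept 1 vs Model S1: 1+6+3+1+3 = 14 for Concept 1, 3 for Model S1 — Concept 1 by 14–3.
Model W vs Bolt: Model W, 13–4.
Model W–Model S1: Model S1 9–8.
Bolt–Model S1: Model S1 13–4.
Bolt is beaten in every head-to-head and is the Condorcet loser.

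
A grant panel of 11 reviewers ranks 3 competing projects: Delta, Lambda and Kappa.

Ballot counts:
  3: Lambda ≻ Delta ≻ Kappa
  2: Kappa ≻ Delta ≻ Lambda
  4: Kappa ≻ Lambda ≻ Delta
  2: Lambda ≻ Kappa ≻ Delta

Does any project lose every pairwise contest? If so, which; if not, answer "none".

Delta

Head-to-head results (11 reviewers):
Delta vs Lambda: Delta preferred on 2 ballots; Lambda wins 9–2.
Delta vs Kappa: Kappa, 8–3.
Lambda–Kappa: Kappa 6–5.
Only Delta has no wins; Delta is the Condorcet loser.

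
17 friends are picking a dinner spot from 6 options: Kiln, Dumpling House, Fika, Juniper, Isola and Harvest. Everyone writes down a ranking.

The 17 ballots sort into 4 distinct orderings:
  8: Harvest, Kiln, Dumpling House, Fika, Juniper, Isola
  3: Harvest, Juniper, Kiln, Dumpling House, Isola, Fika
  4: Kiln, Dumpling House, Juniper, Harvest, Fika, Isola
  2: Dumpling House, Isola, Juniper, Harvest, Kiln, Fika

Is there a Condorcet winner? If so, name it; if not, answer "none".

Check each pair by majority over 17 ballots:
Kiln vs Dumpling House: Kiln is ranked higher on 8+3+4 = 15 ballots, Dumpling House on 2. Kiln wins 15–2.
Kiln vs Fika: Kiln preferred on 8+3+4+2 = 17 ballots; Kiln wins 17–0.
Kiln vs Juniper: Kiln preferred on 8+4 = 12 ballots; Kiln wins 12–5.
Kiln vs Isola: 8+3+4 = 15 for Kiln, 2 for Isola — Kiln by 15–2.
Kiln vs Harvest: 4 to 13, Harvest.
Dumpling House vs Fika: Dumpling House preferred on 8+3+4+2 = 17 ballots; Dumpling House wins 17–0.
Dumpling House vs Juniper: Dumpling House is ranked higher on 8+4+2 = 14 ballots, Juniper on 3. Dumpling House wins 14–3.
Dumpling House vs Isola: 8+3+4+2 = 17 for Dumpling House, 0 for Isola — Dumpling House by 17–0.
Dumpling House vs Harvest: Dumpling House is ranked higher on 4+2 = 6 ballots, Harvest on 11. Harvest wins 11–6.
Fika vs Juniper: Fika preferred on 8 ballots; Juniper wins 9–8.
Fika vs Isola: 12 to 5, Fika.
Fika vs Harvest: Fika preferred on 0 ballots; Harvest wins 17–0.
Juniper vs Isola: 8+3+4 = 15 for Juniper, 2 for Isola — Juniper by 15–2.
Juniper vs Harvest: Juniper is ranked higher on 4+2 = 6 ballots, Harvest on 11. Harvest wins 11–6.
Isola vs Harvest: 2 to 15, Harvest.
Only Harvest has no losses; Harvest is the Condorcet winner.

Harvest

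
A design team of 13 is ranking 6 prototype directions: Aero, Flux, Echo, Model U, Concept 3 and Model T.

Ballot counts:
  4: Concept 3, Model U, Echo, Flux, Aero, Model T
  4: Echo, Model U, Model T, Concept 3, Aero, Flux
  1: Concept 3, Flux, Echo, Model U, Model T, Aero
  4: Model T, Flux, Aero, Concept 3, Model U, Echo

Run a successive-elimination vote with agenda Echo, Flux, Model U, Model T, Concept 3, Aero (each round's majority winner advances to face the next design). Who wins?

Round 1: Echo vs Flux — 8–5, Echo advances.
Round 2: Echo vs Model U — 5–8, Model U advances.
Round 3: Model U vs Model T — 9–4, Model U advances.
Round 4: Model U vs Concept 3 — 4–9, Concept 3 advances.
Round 5: Concept 3 vs Aero — 9–4, Concept 3 advances.
The agenda winner is Concept 3.

Concept 3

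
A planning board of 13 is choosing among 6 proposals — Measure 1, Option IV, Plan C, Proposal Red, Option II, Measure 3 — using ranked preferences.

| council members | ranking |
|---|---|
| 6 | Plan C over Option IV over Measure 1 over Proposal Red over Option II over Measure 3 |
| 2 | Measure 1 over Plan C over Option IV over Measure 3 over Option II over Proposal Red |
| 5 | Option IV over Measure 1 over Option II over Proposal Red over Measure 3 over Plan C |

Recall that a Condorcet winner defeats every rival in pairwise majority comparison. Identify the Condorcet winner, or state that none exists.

none

Head-to-head results (13 council members):
Measure 1–Option IV: Option IV 11–2.
Measure 1–Plan C: Measure 1 7–6.
Measure 1 vs Proposal Red: Measure 1, 13–0.
Measure 1 vs Option II: Measure 1, 13–0.
Measure 1 vs Measure 3: Measure 1, 13–0.
Option IV–Plan C: Plan C 8–5.
Option IV–Proposal Red: Option IV 13–0.
Option IV vs Option II: Option IV wins 13–0.
Option IV–Measure 3: Option IV 13–0.
Plan C–Proposal Red: Plan C 8–5.
Plan C–Option II: Plan C 8–5.
Plan C–Measure 3: Plan C 8–5.
Proposal Red vs Option II: Option II wins 7–6.
Proposal Red–Measure 3: Proposal Red 11–2.
Option II vs Measure 3: Option II, 11–2.
No option is unbeaten: Measure 1 loses to Option IV; Option IV loses to Plan C; Plan C loses to Measure 1; Proposal Red loses to Measure 1; Option II loses to Measure 1; Measure 3 loses to Measure 1. In particular Measure 1 → Plan C → Option IV → Measure 1 is a majority cycle — no Condorcet winner exists.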